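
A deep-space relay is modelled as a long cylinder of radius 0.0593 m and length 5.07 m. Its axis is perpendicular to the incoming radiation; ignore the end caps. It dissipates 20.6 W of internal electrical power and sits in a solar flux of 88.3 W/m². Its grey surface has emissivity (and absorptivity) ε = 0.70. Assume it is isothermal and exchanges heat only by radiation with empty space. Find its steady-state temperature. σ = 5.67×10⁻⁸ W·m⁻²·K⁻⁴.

At steady state, absorbed solar power + internal power = radiated power.
Absorbed: α·S·A_cross = 0.70·88.3·0.6013 = 37.17 W (cross-section 2rL).
Total input = 37.17 + 20.6 = 57.77 W.
Radiated: εσ·A_surf·T⁴ with A_surf = 2πrL = 1.889 m².
T⁴ = 57.77/(0.70·5.67×10⁻⁸·1.889) = 7.705×10⁸ K⁴.

T ≈ 167 K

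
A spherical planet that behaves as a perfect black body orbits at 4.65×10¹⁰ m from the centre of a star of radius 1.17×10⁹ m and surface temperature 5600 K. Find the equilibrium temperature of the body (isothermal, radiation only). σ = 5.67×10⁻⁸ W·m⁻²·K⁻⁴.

The star's surface emits σT_*⁴; at distance d the flux is S = σT_*⁴(R_*/d)².
S = 5.67×10⁻⁸·(5600)⁴·(1.17×10⁹/4.65×10¹⁰)² = 35300 W/m².
For an isothermal sphere T⁴ = (1−a)S/(4σ) = 1.557×10¹¹ K⁴.

T ≈ 628 K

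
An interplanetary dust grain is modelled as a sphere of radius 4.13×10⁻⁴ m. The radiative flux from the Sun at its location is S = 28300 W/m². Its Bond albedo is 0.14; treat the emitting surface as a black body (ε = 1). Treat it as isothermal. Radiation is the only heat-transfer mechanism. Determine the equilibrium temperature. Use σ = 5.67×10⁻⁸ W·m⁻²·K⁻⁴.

T ≈ 572 K

At equilibrium, absorbed power = emitted power.
Absorbing cross-section = πr² = 5.359×10⁻⁷ m²; emitting surface = 4πr² = 2.143×10⁻⁶ m² (ratio 4).
(1−a)S·A_cross = εσ·A_surf·T⁴  ⇒  T⁴ = (1−a)S/(4σ).
T⁴ = 0.860·28300/(4·5.67×10⁻⁸) = 1.073×10¹¹ K⁴.
T = (1.073×10¹¹)^(1/4).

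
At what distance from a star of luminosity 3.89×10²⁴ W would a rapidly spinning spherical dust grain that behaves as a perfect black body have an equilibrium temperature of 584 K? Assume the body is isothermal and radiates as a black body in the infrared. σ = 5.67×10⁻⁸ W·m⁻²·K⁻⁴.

For an isothermal black-emitting sphere, (1−a)S·πr² = σ·4πr²·T⁴ ⇒ S = 4σT⁴/(1−a).
S = 4·5.67×10⁻⁸·(584)⁴/1.00 = 26380 W/m².
Flux falls as S = L/(4πd²), so d = √(L/(4πS)) = √(3.89×10²⁴/(4π·26380)).

d ≈ 3.43×10⁹ m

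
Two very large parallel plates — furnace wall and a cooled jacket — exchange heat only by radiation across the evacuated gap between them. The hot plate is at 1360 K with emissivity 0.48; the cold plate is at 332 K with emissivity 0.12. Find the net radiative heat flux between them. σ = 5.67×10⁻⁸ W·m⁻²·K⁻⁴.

For two infinite grey parallel plates, q = σ(T₁⁴ − T₂⁴)/(1/ε₁ + 1/ε₂ − 1).
T₁⁴ − T₂⁴ = 3.421×10¹² − 1.215×10¹⁰ = 3.409×10¹² K⁴.
1/ε₁ + 1/ε₂ − 1 = 2.083 + 8.333 − 1 = 9.417.
q = 5.67×10⁻⁸ × 3.409×10¹² / 9.417.

q ≈ 20500 W/m²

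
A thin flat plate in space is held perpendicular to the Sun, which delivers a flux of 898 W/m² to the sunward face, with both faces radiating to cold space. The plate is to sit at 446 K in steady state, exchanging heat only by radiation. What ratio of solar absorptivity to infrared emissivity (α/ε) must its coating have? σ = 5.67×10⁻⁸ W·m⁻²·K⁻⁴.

Balance: αS·A = εσ·2A·T⁴ ⇒ α/ε = 2σT⁴/S.
α/ε = 2·5.67×10⁻⁸·(446)⁴/898 = 2·5.67×10⁻⁸·3.957×10¹⁰/898.

α/ε ≈ 5.00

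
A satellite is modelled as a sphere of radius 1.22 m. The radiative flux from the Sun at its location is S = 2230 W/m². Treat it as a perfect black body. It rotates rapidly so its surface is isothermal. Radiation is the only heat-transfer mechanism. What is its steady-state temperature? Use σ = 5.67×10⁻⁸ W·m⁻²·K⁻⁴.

At equilibrium, absorbed power = emitted power.
Absorbing cross-section = πr² = 4.676 m²; emitting surface = 4πr² = 18.70 m² (ratio 4).
S·A_cross = εσ·A_surf·T⁴  ⇒  T⁴ = S/(4σ).
T⁴ = 1.00·2230/(4·5.67×10⁻⁸) = 9.832×10⁹ K⁴.
T = (9.832×10⁹)^(1/4).

T ≈ 315 K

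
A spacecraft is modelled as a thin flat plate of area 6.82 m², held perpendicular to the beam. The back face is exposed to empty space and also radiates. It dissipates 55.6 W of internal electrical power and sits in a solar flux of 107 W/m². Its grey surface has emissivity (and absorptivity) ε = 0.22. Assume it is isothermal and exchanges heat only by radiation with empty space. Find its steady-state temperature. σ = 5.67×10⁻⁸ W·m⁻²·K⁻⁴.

T ≈ 189 K

At steady state, absorbed solar power + internal power = radiated power.
Absorbed: α·S·A_cross = 0.22·107·6.820 = 160.5 W (cross-section A).
Total input = 160.5 + 55.6 = 216.1 W.
Radiated: εσ·A_surf·T⁴ with A_surf = 2A = 13.64 m².
T⁴ = 216.1/(0.22·5.67×10⁻⁸·13.64) = 1.270×10⁹ K⁴.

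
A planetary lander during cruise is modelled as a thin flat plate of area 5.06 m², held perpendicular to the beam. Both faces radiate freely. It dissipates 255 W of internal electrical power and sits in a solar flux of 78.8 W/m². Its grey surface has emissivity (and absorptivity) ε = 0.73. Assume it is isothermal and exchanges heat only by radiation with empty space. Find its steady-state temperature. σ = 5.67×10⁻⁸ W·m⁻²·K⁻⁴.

At steady state, absorbed solar power + internal power = radiated power.
Absorbed: α·S·A_cross = 0.73·78.8·5.060 = 291.1 W (cross-section A).
Total input = 291.1 + 255 = 546.1 W.
Radiated: εσ·A_surf·T⁴ with A_surf = 2A = 10.12 m².
T⁴ = 546.1/(0.73·5.67×10⁻⁸·10.12) = 1.304×10⁹ K⁴.

T ≈ 190 K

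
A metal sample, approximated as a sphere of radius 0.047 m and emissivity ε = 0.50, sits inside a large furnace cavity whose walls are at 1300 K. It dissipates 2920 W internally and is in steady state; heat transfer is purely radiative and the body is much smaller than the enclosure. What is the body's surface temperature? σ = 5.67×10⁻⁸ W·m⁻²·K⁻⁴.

T ≈ 1600 K

For a small grey body in a large enclosure, net radiated power = εσA(T⁴ − T_w⁴).
Steady state: P = εσA(T⁴ − T_w⁴) with A = 4πr² = 0.02776 m².
T⁴ = P/(εσA) + T_w⁴ = 2920/(0.50·5.67×10⁻⁸·0.02776) + (1300)⁴
    = 3.710×10¹² + 2.856×10¹² = 6.567×10¹² K⁴.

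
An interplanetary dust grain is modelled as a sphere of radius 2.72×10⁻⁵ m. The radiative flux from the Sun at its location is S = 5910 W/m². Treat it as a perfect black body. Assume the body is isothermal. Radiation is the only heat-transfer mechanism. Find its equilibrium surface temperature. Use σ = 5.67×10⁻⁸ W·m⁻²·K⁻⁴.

At equilibrium, absorbed power = emitted power.
Absorbing cross-section = πr² = 2.324×10⁻⁹ m²; emitting surface = 4πr² = 9.297×10⁻⁹ m² (ratio 4).
S·A_cross = εσ·A_surf·T⁴  ⇒  T⁴ = S/(4σ).
T⁴ = 1.00·5910/(4·5.67×10⁻⁸) = 2.606×10¹⁰ K⁴.
T = (2.606×10¹⁰)^(1/4).

T ≈ 402 K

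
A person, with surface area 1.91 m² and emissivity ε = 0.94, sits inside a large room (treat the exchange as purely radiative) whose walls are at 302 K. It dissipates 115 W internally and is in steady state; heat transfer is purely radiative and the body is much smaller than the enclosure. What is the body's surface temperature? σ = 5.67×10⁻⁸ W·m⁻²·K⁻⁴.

For a small grey body in a large enclosure, net radiated power = εσA(T⁴ − T_w⁴).
Steady state: P = εσA(T⁴ − T_w⁴) with A = 1.91 m².
T⁴ = P/(εσA) + T_w⁴ = 115/(0.94·5.67×10⁻⁸·1.910) + (302)⁴
    = 1.130×10⁹ + 8.318×10⁹ = 9.448×10⁹ K⁴.

T ≈ 312 K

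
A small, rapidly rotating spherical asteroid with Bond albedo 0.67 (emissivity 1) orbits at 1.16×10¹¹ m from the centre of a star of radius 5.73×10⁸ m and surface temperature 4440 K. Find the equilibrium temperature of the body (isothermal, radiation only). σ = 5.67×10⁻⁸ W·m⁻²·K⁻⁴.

The star's surface emits σT_*⁴; at distance d the flux is S = σT_*⁴(R_*/d)².
S = 5.67×10⁻⁸·(4440)⁴·(5.73×10⁸/1.16×10¹¹)² = 537.7 W/m².
For an isothermal sphere T⁴ = (1−a)S/(4σ) = 7.823×10⁸ K⁴.

T ≈ 167 K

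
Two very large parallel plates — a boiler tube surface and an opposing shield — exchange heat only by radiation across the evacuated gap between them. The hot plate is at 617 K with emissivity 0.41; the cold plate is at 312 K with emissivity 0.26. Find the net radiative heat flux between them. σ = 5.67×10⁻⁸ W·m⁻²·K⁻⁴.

For two infinite grey parallel plates, q = σ(T₁⁴ − T₂⁴)/(1/ε₁ + 1/ε₂ − 1).
T₁⁴ − T₂⁴ = 1.449×10¹¹ − 9.476×10⁹ = 1.354×10¹¹ K⁴.
1/ε₁ + 1/ε₂ − 1 = 2.439 + 3.846 − 1 = 5.285.
q = 5.67×10⁻⁸ × 1.354×10¹¹ / 5.285.

q ≈ 1450 W/m²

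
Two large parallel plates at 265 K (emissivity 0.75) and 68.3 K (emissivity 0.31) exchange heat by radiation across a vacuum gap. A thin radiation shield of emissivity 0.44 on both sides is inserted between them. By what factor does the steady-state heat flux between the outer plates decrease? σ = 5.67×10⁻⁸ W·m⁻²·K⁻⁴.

Without shield: q₀ = σΔ(T⁴)/(1/ε₁+1/ε₂−1) with denominator 3.559.
With shield the two gaps are in series; the resistances add: (1/ε₁+1/ε_s−1)+(1/ε_s+1/ε₂−1) = 2.606+4.499 = 7.105.
Heat-flux ratio q₀/q = 7.105/3.559.

factor ≈ 2.00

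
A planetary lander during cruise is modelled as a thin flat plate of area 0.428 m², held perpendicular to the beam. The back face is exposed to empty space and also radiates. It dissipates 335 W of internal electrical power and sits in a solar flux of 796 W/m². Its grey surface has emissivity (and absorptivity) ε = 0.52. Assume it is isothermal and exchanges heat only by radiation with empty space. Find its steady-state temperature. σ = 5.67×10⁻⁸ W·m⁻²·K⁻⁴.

At steady state, absorbed solar power + internal power = radiated power.
Absorbed: α·S·A_cross = 0.52·796·0.4280 = 177.2 W (cross-section A).
Total input = 177.2 + 335 = 512.2 W.
Radiated: εσ·A_surf·T⁴ with A_surf = 2A = 0.8560 m².
T⁴ = 512.2/(0.52·5.67×10⁻⁸·0.8560) = 2.029×10¹⁰ K⁴.

T ≈ 377 K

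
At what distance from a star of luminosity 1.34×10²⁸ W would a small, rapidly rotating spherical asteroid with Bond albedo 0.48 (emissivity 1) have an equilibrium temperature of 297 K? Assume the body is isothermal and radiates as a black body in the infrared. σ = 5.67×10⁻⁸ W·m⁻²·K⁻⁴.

For an isothermal black-emitting sphere, (1−a)S·πr² = σ·4πr²·T⁴ ⇒ S = 4σT⁴/(1−a).
S = 4·5.67×10⁻⁸·(297)⁴/0.520 = 3394 W/m².
Flux falls as S = L/(4πd²), so d = √(L/(4πS)) = √(1.34×10²⁸/(4π·3394)).

d ≈ 5.61×10¹¹ m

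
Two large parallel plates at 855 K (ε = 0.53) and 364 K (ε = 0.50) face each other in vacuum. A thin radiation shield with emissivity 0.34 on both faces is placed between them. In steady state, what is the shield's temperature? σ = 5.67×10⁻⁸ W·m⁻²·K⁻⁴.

In steady state the net flux on the hot side equals that on the cold side.
σ(T₁⁴−T_s⁴)/D₁ = σ(T_s⁴−T₂⁴)/D₂, with D₁ = 1/ε₁+1/ε_s−1 = 3.828, D₂ = 1/ε_s+1/ε₂−1 = 3.941.
Solve for T_s⁴: T_s⁴ = (D₂·T₁⁴ + D₁·T₂⁴)/(D₁+D₂) = 2.797×10¹¹ K⁴.

T_s ≈ 727 K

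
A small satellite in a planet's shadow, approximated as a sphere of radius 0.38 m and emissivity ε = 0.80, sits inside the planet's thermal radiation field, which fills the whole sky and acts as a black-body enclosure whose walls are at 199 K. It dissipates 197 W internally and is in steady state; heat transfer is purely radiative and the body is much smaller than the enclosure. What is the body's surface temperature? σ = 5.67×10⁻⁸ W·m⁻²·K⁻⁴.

For a small grey body in a large enclosure, net radiated power = εσA(T⁴ − T_w⁴).
Steady state: P = εσA(T⁴ − T_w⁴) with A = 4πr² = 1.815 m².
T⁴ = P/(εσA) + T_w⁴ = 197/(0.80·5.67×10⁻⁸·1.815) + (199)⁴
    = 2.393×10⁹ + 1.568×10⁹ = 3.962×10⁹ K⁴.

T ≈ 251 K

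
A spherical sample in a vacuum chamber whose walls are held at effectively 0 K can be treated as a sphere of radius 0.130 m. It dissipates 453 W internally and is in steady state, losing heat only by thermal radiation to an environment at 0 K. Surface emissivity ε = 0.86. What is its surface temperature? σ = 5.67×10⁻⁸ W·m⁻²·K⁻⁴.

T ≈ 457 K

Steady state: internal power = radiated power, P = εσA T⁴.
Radiating area A = 4πr² = 0.2124 m².
T⁴ = P/(εσA) = 453/(0.86·5.67×10⁻⁸·0.2124) = 4.374×10¹⁰ K⁴.
T = (4.374×10¹⁰)^(1/4).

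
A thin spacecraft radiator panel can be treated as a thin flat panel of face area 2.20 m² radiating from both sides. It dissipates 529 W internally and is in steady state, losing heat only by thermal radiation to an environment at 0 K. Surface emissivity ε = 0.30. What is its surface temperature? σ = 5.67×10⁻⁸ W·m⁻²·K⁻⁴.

T ≈ 290 K

Steady state: internal power = radiated power, P = εσA T⁴.
Radiating area A = 2·2.20 = 4.400 m².
T⁴ = P/(εσA) = 529/(0.30·5.67×10⁻⁸·4.400) = 7.068×10⁹ K⁴.
T = (7.068×10⁹)^(1/4).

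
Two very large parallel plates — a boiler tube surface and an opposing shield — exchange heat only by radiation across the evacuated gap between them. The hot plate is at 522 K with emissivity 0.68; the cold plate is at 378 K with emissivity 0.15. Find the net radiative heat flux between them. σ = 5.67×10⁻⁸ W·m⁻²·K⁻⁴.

q ≈ 428 W/m²

For two infinite grey parallel plates, q = σ(T₁⁴ − T₂⁴)/(1/ε₁ + 1/ε₂ − 1).
T₁⁴ − T₂⁴ = 7.425×10¹⁰ − 2.042×10¹⁰ = 5.383×10¹⁰ K⁴.
1/ε₁ + 1/ε₂ − 1 = 1.471 + 6.667 − 1 = 7.137.
q = 5.67×10⁻⁸ × 5.383×10¹⁰ / 7.137.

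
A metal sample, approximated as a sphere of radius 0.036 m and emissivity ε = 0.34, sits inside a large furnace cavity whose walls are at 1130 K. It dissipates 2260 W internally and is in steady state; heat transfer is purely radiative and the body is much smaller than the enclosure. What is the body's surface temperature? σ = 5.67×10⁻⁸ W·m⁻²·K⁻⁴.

For a small grey body in a large enclosure, net radiated power = εσA(T⁴ − T_w⁴).
Steady state: P = εσA(T⁴ − T_w⁴) with A = 4πr² = 0.01629 m².
T⁴ = P/(εσA) + T_w⁴ = 2260/(0.34·5.67×10⁻⁸·0.01629) + (1130)⁴
    = 7.198×10¹² + 1.630×10¹² = 8.829×10¹² K⁴.

T ≈ 1720 K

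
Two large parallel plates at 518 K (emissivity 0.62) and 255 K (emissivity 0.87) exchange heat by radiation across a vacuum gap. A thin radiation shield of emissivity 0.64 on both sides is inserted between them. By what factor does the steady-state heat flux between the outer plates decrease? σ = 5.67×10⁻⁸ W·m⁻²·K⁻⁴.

factor ≈ 2.21

Without shield: q₀ = σΔ(T⁴)/(1/ε₁+1/ε₂−1) with denominator 1.762.
With shield the two gaps are in series; the resistances add: (1/ε₁+1/ε_s−1)+(1/ε_s+1/ε₂−1) = 2.175+1.712 = 3.887.
Heat-flux ratio q₀/q = 3.887/1.762.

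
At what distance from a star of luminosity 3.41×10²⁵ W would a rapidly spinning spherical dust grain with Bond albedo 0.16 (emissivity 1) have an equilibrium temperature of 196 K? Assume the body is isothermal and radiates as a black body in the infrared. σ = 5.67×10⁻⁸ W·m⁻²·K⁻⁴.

d ≈ 8.25×10¹⁰ m

For an isothermal black-emitting sphere, (1−a)S·πr² = σ·4πr²·T⁴ ⇒ S = 4σT⁴/(1−a).
S = 4·5.67×10⁻⁸·(196)⁴/0.840 = 398.5 W/m².
Flux falls as S = L/(4πd²), so d = √(L/(4πS)) = √(3.41×10²⁵/(4π·398.5)).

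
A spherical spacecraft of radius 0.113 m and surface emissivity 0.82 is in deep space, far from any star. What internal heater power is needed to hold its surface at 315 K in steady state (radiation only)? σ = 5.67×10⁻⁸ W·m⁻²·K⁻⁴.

P = εσ·4πr²·T⁴.
4πr² = 0.1605 m²; T⁴ = 9.846×10⁹ K⁴.
P = 0.82·5.67×10⁻⁸·0.1605·9.846×10⁹.

P ≈ 73.5 W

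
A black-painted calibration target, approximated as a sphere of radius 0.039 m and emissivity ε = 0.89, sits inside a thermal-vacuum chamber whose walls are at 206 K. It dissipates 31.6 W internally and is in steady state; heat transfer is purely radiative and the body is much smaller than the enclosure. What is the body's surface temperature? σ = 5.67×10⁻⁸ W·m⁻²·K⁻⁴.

For a small grey body in a large enclosure, net radiated power = εσA(T⁴ − T_w⁴).
Steady state: P = εσA(T⁴ − T_w⁴) with A = 4πr² = 0.01911 m².
T⁴ = P/(εσA) + T_w⁴ = 31.6/(0.89·5.67×10⁻⁸·0.01911) + (206)⁴
    = 3.276×10¹⁰ + 1.801×10⁹ = 3.456×10¹⁰ K⁴.

T ≈ 431 K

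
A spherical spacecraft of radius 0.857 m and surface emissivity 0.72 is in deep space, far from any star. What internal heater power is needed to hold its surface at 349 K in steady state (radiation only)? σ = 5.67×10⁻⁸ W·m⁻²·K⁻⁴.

P ≈ 5590 W

P = εσ·4πr²·T⁴.
4πr² = 9.229 m²; T⁴ = 1.484×10¹⁰ K⁴.
P = 0.72·5.67×10⁻⁸·9.229·1.484×10¹⁰.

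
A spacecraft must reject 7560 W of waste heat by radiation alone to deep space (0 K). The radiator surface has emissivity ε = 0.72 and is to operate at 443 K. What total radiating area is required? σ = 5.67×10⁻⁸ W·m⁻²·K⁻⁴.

A ≈ 4.81 m²

P = εσA T⁴ ⇒ A = P/(εσT⁴).
T⁴ = 3.851×10¹⁰ K⁴.
A = 7560/(0.72 × 5.67×10⁻⁸ × 3.851×10¹⁰).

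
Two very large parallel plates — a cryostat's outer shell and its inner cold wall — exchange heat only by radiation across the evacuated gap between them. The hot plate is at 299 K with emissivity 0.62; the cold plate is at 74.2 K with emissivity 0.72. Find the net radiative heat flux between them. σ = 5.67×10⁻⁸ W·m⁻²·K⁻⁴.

For two infinite grey parallel plates, q = σ(T₁⁴ − T₂⁴)/(1/ε₁ + 1/ε₂ − 1).
T₁⁴ − T₂⁴ = 7.993×10⁹ − 3.031×10⁷ = 7.962×10⁹ K⁴.
1/ε₁ + 1/ε₂ − 1 = 1.613 + 1.389 − 1 = 2.002.
q = 5.67×10⁻⁸ × 7.962×10⁹ / 2.002.

q ≈ 226 W/m²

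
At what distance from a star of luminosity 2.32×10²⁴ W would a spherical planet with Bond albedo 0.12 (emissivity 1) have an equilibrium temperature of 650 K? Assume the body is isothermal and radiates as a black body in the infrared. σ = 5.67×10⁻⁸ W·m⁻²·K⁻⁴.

d ≈ 2.00×10⁹ m

For an isothermal black-emitting sphere, (1−a)S·πr² = σ·4πr²·T⁴ ⇒ S = 4σT⁴/(1−a).
S = 4·5.67×10⁻⁸·(650)⁴/0.880 = 46010 W/m².
Flux falls as S = L/(4πd²), so d = √(L/(4πS)) = √(2.32×10²⁴/(4π·46010)).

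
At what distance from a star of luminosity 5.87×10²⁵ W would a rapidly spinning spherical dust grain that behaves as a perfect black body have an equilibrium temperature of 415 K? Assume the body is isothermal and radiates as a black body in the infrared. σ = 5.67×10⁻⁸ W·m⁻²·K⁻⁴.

d ≈ 2.64×10¹⁰ m

For an isothermal black-emitting sphere, (1−a)S·πr² = σ·4πr²·T⁴ ⇒ S = 4σT⁴/(1−a).
S = 4·5.67×10⁻⁸·(415)⁴/1.00 = 6727 W/m².
Flux falls as S = L/(4πd²), so d = √(L/(4πS)) = √(5.87×10²⁵/(4π·6727)).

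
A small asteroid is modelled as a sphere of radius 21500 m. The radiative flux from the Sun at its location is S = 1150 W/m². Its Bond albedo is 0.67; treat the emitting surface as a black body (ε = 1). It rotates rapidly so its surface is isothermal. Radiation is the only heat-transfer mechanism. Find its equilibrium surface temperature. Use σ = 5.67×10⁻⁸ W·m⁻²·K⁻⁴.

T ≈ 202 K

At equilibrium, absorbed power = emitted power.
Absorbing cross-section = πr² = 1.452×10⁹ m²; emitting surface = 4πr² = 5.809×10⁹ m² (ratio 4).
(1−a)S·A_cross = εσ·A_surf·T⁴  ⇒  T⁴ = (1−a)S/(4σ).
T⁴ = 0.330·1150/(4·5.67×10⁻⁸) = 1.673×10⁹ K⁴.
T = (1.673×10⁹)^(1/4).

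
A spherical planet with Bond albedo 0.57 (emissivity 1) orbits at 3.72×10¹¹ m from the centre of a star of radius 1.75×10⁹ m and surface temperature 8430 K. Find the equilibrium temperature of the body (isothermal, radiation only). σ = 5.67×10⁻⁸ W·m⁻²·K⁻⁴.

The star's surface emits σT_*⁴; at distance d the flux is S = σT_*⁴(R_*/d)².
S = 5.67×10⁻⁸·(8430)⁴·(1.75×10⁹/3.72×10¹¹)² = 6337 W/m².
For an isothermal sphere T⁴ = (1−a)S/(4σ) = 1.201×10¹⁰ K⁴.

T ≈ 331 K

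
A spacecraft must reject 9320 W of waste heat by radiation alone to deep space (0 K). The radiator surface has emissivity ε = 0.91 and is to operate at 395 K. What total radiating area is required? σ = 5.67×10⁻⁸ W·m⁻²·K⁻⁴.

P = εσA T⁴ ⇒ A = P/(εσT⁴).
T⁴ = 2.434×10¹⁰ K⁴.
A = 9320/(0.91 × 5.67×10⁻⁸ × 2.434×10¹⁰).

A ≈ 7.42 m²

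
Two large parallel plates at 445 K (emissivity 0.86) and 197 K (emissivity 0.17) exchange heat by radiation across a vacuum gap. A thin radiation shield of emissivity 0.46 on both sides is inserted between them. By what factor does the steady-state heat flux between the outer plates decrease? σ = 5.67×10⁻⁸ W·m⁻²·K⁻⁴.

Without shield: q₀ = σΔ(T⁴)/(1/ε₁+1/ε₂−1) with denominator 6.045.
With shield the two gaps are in series; the resistances add: (1/ε₁+1/ε_s−1)+(1/ε_s+1/ε₂−1) = 2.337+7.056 = 9.393.
Heat-flux ratio q₀/q = 9.393/6.045.

factor ≈ 1.55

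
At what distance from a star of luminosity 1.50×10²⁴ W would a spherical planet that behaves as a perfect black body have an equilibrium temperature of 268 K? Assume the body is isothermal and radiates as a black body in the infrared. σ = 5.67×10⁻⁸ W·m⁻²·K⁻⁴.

d ≈ 1.01×10¹⁰ m

For an isothermal black-emitting sphere, (1−a)S·πr² = σ·4πr²·T⁴ ⇒ S = 4σT⁴/(1−a).
S = 4·5.67×10⁻⁸·(268)⁴/1.00 = 1170 W/m².
Flux falls as S = L/(4πd²), so d = √(L/(4πS)) = √(1.50×10²⁴/(4π·1170)).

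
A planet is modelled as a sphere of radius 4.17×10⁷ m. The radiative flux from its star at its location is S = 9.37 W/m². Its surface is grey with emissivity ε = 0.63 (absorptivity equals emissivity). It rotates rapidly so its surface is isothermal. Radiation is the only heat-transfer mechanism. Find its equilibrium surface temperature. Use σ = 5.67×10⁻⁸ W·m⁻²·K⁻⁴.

At equilibrium, absorbed power = emitted power.
Absorbing cross-section = πr² = 5.463×10¹⁵ m²; emitting surface = 4πr² = 2.185×10¹⁶ m² (ratio 4).
εS·A_cross = εσ·A_surf·T⁴  ⇒  T⁴ = S/(4σ)   (ε cancels).
T⁴ = 9.37/(4·5.67×10⁻⁸) = 4.131×10⁷ K⁴.
T = (4.131×10⁷)^(1/4).

T ≈ 80.2 K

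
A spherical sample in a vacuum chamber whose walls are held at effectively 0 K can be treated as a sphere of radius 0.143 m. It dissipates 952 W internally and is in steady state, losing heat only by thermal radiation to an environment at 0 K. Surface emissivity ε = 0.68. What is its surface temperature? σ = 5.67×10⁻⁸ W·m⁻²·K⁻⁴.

Steady state: internal power = radiated power, P = εσA T⁴.
Radiating area A = 4πr² = 0.2570 m².
T⁴ = P/(εσA) = 952/(0.68·5.67×10⁻⁸·0.2570) = 9.609×10¹⁰ K⁴.
T = (9.609×10¹⁰)^(1/4).

T ≈ 557 K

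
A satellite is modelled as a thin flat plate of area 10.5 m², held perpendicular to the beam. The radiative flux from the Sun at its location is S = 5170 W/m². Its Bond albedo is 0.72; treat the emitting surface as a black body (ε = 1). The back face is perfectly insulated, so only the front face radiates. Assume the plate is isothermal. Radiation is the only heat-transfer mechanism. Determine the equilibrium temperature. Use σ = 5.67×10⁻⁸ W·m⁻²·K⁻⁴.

T ≈ 400 K

At equilibrium, absorbed power = emitted power.
Absorbing cross-section = A = 10.50 m²; emitting surface = A = 10.50 m² (ratio 1).
(1−a)S·A_cross = εσ·A_surf·T⁴  ⇒  T⁴ = (1−a)S/(1σ).
T⁴ = 0.280·5170/(1·5.67×10⁻⁸) = 2.553×10¹⁰ K⁴.
T = (2.553×10¹⁰)^(1/4).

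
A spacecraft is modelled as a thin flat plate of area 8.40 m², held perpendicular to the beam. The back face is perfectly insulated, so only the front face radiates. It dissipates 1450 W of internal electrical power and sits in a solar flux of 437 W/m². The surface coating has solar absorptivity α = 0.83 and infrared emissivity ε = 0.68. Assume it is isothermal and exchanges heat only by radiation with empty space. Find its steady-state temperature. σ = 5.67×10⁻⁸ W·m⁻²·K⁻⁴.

T ≈ 343 K

At steady state, absorbed solar power + internal power = radiated power.
Absorbed: α·S·A_cross = 0.83·437·8.400 = 3047 W (cross-section A).
Total input = 3047 + 1450 = 4497 W.
Radiated: εσ·A_surf·T⁴ with A_surf = A = 8.400 m².
T⁴ = 4497/(0.68·5.67×10⁻⁸·8.400) = 1.388×10¹⁰ K⁴.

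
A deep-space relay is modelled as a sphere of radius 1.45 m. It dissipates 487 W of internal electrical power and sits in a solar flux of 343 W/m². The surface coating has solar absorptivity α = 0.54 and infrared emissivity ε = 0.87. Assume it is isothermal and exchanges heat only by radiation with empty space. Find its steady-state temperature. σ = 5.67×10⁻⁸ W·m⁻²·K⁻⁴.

At steady state, absorbed solar power + internal power = radiated power.
Absorbed: α·S·A_cross = 0.54·343·6.605 = 1223 W (cross-section πr²).
Total input = 1223 + 487 = 1710 W.
Radiated: εσ·A_surf·T⁴ with A_surf = 4πr² = 26.42 m².
T⁴ = 1710/(0.87·5.67×10⁻⁸·26.42) = 1.312×10⁹ K⁴.

T ≈ 190 K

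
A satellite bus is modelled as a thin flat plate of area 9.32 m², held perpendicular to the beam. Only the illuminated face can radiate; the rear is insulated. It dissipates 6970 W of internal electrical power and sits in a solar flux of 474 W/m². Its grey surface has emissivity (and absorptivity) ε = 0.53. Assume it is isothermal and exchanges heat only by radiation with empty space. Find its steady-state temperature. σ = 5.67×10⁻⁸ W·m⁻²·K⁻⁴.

T ≈ 427 K

At steady state, absorbed solar power + internal power = radiated power.
Absorbed: α·S·A_cross = 0.53·474·9.320 = 2341 W (cross-section A).
Total input = 2341 + 6970 = 9311 W.
Radiated: εσ·A_surf·T⁴ with A_surf = A = 9.320 m².
T⁴ = 9311/(0.53·5.67×10⁻⁸·9.320) = 3.325×10¹⁰ K⁴.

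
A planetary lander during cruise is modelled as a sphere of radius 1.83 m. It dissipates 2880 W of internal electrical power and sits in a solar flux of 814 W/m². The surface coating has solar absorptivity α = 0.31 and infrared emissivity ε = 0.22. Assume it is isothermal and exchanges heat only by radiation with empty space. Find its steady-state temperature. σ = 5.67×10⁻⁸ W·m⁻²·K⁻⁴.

At steady state, absorbed solar power + internal power = radiated power.
Absorbed: α·S·A_cross = 0.31·814·10.52 = 2655 W (cross-section πr²).
Total input = 2655 + 2880 = 5535 W.
Radiated: εσ·A_surf·T⁴ with A_surf = 4πr² = 42.08 m².
T⁴ = 5535/(0.22·5.67×10⁻⁸·42.08) = 1.054×10¹⁰ K⁴.

T ≈ 320 K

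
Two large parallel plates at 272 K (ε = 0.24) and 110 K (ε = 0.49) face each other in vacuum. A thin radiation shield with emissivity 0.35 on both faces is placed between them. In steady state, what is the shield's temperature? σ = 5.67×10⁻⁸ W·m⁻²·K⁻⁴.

In steady state the net flux on the hot side equals that on the cold side.
σ(T₁⁴−T_s⁴)/D₁ = σ(T_s⁴−T₂⁴)/D₂, with D₁ = 1/ε₁+1/ε_s−1 = 6.024, D₂ = 1/ε_s+1/ε₂−1 = 3.898.
Solve for T_s⁴: T_s⁴ = (D₂·T₁⁴ + D₁·T₂⁴)/(D₁+D₂) = 2.239×10⁹ K⁴.

T_s ≈ 218 K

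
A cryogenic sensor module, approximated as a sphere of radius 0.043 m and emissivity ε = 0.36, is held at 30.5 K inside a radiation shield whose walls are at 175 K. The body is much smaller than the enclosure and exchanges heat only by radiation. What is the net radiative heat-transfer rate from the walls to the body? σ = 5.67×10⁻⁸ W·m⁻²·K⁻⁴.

For a small grey body in a large enclosure: P_net = εσA(T_body⁴ − T_wall⁴).
A = 4πr² = 0.02324 m²; T_body⁴ − T_wall⁴ = 8.654×10⁵ − 9.379×10⁸ = -9.370×10⁸ K⁴.
|P_net| = 0.36·5.67×10⁻⁸·0.02324·9.370×10⁸.

P_net ≈ 0.444 W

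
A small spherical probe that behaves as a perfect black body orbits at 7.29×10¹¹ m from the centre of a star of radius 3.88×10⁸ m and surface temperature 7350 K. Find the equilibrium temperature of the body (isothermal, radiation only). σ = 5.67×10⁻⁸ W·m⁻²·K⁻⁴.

T ≈ 120 K

The star's surface emits σT_*⁴; at distance d the flux is S = σT_*⁴(R_*/d)².
S = 5.67×10⁻⁸·(7350)⁴·(3.88×10⁸/7.29×10¹¹)² = 46.87 W/m².
For an isothermal sphere T⁴ = (1−a)S/(4σ) = 2.067×10⁸ K⁴.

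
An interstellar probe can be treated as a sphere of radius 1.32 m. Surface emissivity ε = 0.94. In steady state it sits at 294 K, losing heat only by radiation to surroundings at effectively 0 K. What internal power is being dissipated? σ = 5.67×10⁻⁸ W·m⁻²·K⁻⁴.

Steady state: P = εσA T⁴.
A = 4πr² = 21.90 m²; T⁴ = (294)⁴ = 7.471×10⁹ K⁴.
P = 0.94 × 5.67×10⁻⁸ × 21.90 × 7.471×10⁹.

P ≈ 8720 W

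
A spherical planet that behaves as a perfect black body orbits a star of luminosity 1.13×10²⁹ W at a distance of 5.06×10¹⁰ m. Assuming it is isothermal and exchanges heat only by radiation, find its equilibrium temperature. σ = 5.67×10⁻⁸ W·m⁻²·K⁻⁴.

First find the stellar flux at distance d: S = L/(4πd²) = 1.13×10²⁹/(4π·(5.06×10¹⁰)²) = 3.512×10⁶ W/m².
For an isothermal sphere, absorbed (1−a)S·πr² = emitted σ·4πr²·T⁴, so T⁴ = (1−a)S/(4σ).
T⁴ = 1.00·3.512×10⁶/(4·5.67×10⁻⁸) = 1.549×10¹³ K⁴.

T ≈ 1980 K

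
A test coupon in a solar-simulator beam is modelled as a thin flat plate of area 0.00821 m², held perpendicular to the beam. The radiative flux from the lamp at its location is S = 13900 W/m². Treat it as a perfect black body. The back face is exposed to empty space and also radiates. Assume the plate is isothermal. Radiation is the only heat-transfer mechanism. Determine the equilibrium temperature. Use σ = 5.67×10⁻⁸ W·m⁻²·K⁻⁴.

T ≈ 592 K

At equilibrium, absorbed power = emitted power.
Absorbing cross-section = A = 0.008210 m²; emitting surface = 2A = 0.01642 m² (ratio 2).
S·A_cross = εσ·A_surf·T⁴  ⇒  T⁴ = S/(2σ).
T⁴ = 1.00·13900/(2·5.67×10⁻⁸) = 1.226×10¹¹ K⁴.
T = (1.226×10¹¹)^(1/4).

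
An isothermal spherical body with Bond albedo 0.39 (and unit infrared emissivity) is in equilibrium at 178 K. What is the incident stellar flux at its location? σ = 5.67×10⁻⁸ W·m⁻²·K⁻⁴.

(1−a)S·πr² = σ·4πr²·T⁴ ⇒ S = 4σT⁴/(1−a).
S = 4·5.67×10⁻⁸·1.004×10⁹/0.610.

S ≈ 373 W/m²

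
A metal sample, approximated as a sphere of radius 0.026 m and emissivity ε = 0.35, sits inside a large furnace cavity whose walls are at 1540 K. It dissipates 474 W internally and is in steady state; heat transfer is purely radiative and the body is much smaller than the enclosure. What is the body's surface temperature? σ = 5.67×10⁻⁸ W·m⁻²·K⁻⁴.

For a small grey body in a large enclosure, net radiated power = εσA(T⁴ − T_w⁴).
Steady state: P = εσA(T⁴ − T_w⁴) with A = 4πr² = 0.008495 m².
T⁴ = P/(εσA) + T_w⁴ = 474/(0.35·5.67×10⁻⁸·0.008495) + (1540)⁴
    = 2.812×10¹² + 5.624×10¹² = 8.436×10¹² K⁴.

T ≈ 1700 K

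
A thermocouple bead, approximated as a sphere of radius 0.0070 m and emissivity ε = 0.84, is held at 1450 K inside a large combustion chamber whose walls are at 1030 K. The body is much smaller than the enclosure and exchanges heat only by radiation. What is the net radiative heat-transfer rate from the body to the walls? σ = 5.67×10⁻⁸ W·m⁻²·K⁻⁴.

P_net ≈ 96.6 W

For a small grey body in a large enclosure: P_net = εσA(T_body⁴ − T_wall⁴).
A = 4πr² = 6.158×10⁻⁴ m²; T_body⁴ − T_wall⁴ = 4.421×10¹² − 1.126×10¹² = 3.295×10¹² K⁴.
|P_net| = 0.84·5.67×10⁻⁸·6.158×10⁻⁴·3.295×10¹².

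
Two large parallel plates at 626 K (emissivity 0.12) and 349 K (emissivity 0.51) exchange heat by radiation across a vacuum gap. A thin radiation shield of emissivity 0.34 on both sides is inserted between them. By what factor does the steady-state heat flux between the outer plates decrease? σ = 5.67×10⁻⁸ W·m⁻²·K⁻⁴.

factor ≈ 1.53

Without shield: q₀ = σΔ(T⁴)/(1/ε₁+1/ε₂−1) with denominator 9.294.
With shield the two gaps are in series; the resistances add: (1/ε₁+1/ε_s−1)+(1/ε_s+1/ε₂−1) = 10.27+3.902 = 14.18.
Heat-flux ratio q₀/q = 14.18/9.294.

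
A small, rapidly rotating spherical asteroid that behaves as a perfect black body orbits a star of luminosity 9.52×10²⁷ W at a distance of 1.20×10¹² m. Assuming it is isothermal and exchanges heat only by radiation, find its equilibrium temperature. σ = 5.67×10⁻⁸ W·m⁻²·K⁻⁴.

T ≈ 219 K

First find the stellar flux at distance d: S = L/(4πd²) = 9.52×10²⁷/(4π·(1.20×10¹²)²) = 526.1 W/m².
For an isothermal sphere, absorbed (1−a)S·πr² = emitted σ·4πr²·T⁴, so T⁴ = (1−a)S/(4σ).
T⁴ = 1.00·526.1/(4·5.67×10⁻⁸) = 2.320×10⁹ K⁴.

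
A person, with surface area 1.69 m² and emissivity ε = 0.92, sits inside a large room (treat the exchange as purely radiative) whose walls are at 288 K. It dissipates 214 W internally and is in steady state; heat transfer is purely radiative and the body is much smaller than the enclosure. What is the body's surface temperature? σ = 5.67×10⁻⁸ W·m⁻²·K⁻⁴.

T ≈ 311 K

For a small grey body in a large enclosure, net radiated power = εσA(T⁴ − T_w⁴).
Steady state: P = εσA(T⁴ − T_w⁴) with A = 1.69 m².
T⁴ = P/(εσA) + T_w⁴ = 214/(0.92·5.67×10⁻⁸·1.690) + (288)⁴
    = 2.427×10⁹ + 6.880×10⁹ = 9.307×10⁹ K⁴.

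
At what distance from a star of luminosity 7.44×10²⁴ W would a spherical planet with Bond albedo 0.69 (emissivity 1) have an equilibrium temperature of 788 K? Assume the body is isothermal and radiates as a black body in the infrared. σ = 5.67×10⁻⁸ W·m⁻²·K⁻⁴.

For an isothermal black-emitting sphere, (1−a)S·πr² = σ·4πr²·T⁴ ⇒ S = 4σT⁴/(1−a).
S = 4·5.67×10⁻⁸·(788)⁴/0.310 = 2.821×10⁵ W/m².
Flux falls as S = L/(4πd²), so d = √(L/(4πS)) = √(7.44×10²⁴/(4π·2.821×10⁵)).

d ≈ 1.45×10⁹ m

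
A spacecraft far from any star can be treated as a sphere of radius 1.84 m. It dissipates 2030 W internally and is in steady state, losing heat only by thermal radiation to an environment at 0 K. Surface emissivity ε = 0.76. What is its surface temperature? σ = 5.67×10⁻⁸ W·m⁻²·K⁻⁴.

T ≈ 182 K

Steady state: internal power = radiated power, P = εσA T⁴.
Radiating area A = 4πr² = 42.54 m².
T⁴ = P/(εσA) = 2030/(0.76·5.67×10⁻⁸·42.54) = 1.107×10⁹ K⁴.
T = (1.107×10⁹)^(1/4).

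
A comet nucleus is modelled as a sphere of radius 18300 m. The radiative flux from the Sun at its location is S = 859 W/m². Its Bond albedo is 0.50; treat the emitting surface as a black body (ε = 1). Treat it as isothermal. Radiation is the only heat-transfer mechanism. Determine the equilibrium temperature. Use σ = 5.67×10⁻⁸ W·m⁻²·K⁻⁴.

T ≈ 209 K

At equilibrium, absorbed power = emitted power.
Absorbing cross-section = πr² = 1.052×10⁹ m²; emitting surface = 4πr² = 4.208×10⁹ m² (ratio 4).
(1−a)S·A_cross = εσ·A_surf·T⁴  ⇒  T⁴ = (1−a)S/(4σ).
T⁴ = 0.500·859/(4·5.67×10⁻⁸) = 1.894×10⁹ K⁴.
T = (1.894×10⁹)^(1/4).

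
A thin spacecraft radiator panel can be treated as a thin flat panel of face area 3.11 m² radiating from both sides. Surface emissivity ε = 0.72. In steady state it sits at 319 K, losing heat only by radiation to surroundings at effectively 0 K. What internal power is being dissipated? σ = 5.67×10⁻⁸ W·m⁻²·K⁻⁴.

P ≈ 2630 W

Steady state: P = εσA T⁴.
A = 2·3.11 = 6.220 m²; T⁴ = (319)⁴ = 1.036×10¹⁰ K⁴.
P = 0.72 × 5.67×10⁻⁸ × 6.220 × 1.036×10¹⁰.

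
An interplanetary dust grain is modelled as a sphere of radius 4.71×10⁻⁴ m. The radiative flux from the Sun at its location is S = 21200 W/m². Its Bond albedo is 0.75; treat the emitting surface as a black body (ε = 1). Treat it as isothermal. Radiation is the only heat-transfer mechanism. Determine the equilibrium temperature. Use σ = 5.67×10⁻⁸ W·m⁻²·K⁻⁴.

T ≈ 391 K

At equilibrium, absorbed power = emitted power.
Absorbing cross-section = πr² = 6.969×10⁻⁷ m²; emitting surface = 4πr² = 2.788×10⁻⁶ m² (ratio 4).
(1−a)S·A_cross = εσ·A_surf·T⁴  ⇒  T⁴ = (1−a)S/(4σ).
T⁴ = 0.250·21200/(4·5.67×10⁻⁸) = 2.337×10¹⁰ K⁴.
T = (2.337×10¹⁰)^(1/4).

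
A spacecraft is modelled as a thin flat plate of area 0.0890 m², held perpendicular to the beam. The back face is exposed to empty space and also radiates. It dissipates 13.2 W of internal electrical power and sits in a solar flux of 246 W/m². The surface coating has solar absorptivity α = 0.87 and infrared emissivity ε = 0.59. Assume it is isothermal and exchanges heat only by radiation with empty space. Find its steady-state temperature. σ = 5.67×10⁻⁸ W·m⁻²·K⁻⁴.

At steady state, absorbed solar power + internal power = radiated power.
Absorbed: α·S·A_cross = 0.87·246·0.08900 = 19.05 W (cross-section A).
Total input = 19.05 + 13.2 = 32.25 W.
Radiated: εσ·A_surf·T⁴ with A_surf = 2A = 0.1780 m².
T⁴ = 32.25/(0.59·5.67×10⁻⁸·0.1780) = 5.416×10⁹ K⁴.

T ≈ 271 K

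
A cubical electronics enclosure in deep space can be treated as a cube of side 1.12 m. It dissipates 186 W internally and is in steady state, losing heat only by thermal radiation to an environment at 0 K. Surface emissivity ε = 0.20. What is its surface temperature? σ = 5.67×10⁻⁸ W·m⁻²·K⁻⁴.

Steady state: internal power = radiated power, P = εσA T⁴.
Radiating area A = 6L² = 7.526 m².
T⁴ = P/(εσA) = 186/(0.20·5.67×10⁻⁸·7.526) = 2.179×10⁹ K⁴.
T = (2.179×10⁹)^(1/4).

T ≈ 216 K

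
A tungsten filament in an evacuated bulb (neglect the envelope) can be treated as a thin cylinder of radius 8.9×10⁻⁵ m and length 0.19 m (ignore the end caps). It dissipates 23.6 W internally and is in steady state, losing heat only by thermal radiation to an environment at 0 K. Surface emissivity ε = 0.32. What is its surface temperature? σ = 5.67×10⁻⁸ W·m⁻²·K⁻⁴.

T ≈ 1870 K

Steady state: internal power = radiated power, P = εσA T⁴.
Radiating area A = 2πrL = 1.062×10⁻⁴ m².
T⁴ = P/(εσA) = 23.6/(0.32·5.67×10⁻⁸·1.062×10⁻⁴) = 1.224×10¹³ K⁴.
T = (1.224×10¹³)^(1/4).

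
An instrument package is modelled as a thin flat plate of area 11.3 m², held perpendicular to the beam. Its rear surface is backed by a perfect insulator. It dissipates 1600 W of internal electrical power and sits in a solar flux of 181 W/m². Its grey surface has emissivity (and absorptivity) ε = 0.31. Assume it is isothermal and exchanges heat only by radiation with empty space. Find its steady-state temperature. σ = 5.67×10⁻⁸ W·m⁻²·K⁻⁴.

At steady state, absorbed solar power + internal power = radiated power.
Absorbed: α·S·A_cross = 0.31·181·11.30 = 634.0 W (cross-section A).
Total input = 634.0 + 1600 = 2234 W.
Radiated: εσ·A_surf·T⁴ with A_surf = A = 11.30 m².
T⁴ = 2234/(0.31·5.67×10⁻⁸·11.30) = 1.125×10¹⁰ K⁴.

T ≈ 326 K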